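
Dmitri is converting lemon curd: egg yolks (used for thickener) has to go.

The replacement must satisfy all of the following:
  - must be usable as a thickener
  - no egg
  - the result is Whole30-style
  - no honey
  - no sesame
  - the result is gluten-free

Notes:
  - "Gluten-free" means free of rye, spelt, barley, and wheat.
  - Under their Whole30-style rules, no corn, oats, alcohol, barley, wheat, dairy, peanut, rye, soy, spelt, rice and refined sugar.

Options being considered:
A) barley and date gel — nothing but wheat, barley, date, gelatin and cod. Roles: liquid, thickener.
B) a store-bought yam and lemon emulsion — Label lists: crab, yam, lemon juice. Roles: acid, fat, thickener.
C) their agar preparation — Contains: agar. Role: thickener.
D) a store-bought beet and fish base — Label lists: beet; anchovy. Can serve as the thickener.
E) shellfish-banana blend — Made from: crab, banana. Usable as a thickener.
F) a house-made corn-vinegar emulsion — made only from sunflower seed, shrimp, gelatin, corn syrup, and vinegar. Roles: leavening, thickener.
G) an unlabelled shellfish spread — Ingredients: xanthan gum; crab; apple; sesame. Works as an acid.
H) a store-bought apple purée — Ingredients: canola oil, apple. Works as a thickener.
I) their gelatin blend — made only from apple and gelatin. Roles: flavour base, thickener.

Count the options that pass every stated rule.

6

A: has barley, so not gluten-free; has barley, so not Whole30-style — reject
B: works as a thickener, gluten-free, no sesame — OK
C: all constraints satisfied — OK
D: every rule checks out — valid
E: only crab and banana; none excluded — keep
F: has corn syrup, so not Whole30-style — out
G: not usable as a thickener; has sesame, so not sesame-free — reject
H: only canola oil and apple; none excluded — keep
I: no sesame, no honey — valid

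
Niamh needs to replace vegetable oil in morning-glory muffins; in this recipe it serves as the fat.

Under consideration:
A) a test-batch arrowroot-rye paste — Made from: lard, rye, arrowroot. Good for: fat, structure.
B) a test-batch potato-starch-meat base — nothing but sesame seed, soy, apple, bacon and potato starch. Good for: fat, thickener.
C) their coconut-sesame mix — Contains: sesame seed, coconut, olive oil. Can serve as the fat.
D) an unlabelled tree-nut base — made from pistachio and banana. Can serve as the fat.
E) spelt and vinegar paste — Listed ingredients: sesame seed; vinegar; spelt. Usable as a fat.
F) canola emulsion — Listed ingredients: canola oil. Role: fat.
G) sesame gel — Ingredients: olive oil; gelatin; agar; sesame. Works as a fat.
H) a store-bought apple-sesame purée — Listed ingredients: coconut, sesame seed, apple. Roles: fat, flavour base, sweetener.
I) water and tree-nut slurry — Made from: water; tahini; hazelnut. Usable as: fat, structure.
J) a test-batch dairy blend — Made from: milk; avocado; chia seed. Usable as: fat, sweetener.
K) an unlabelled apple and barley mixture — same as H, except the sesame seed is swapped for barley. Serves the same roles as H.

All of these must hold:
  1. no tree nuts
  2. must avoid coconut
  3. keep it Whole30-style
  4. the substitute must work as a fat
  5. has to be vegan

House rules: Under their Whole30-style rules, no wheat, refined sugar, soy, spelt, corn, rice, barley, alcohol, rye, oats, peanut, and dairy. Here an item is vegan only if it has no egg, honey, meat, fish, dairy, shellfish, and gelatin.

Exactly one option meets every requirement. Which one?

F

A: has rye, so not Whole30-style; has lard, so not vegan — out
B: has soy, so not Whole30-style; has bacon, so not vegan — out
C: has coconut, so not coconut-free — out
D: has pistachio, so not tree-nut-free — out
E: has spelt, so not Whole30-style — reject
F: every rule checks out — OK
G: has gelatin, so not vegan — no
H: has coconut, so not coconut-free — out
I: has hazelnut, so not tree-nut-free — out
J: has milk, so not Whole30-style; has milk, so not vegan — reject
K: has barley, so not Whole30-style; has coconut, so not coconut-free — no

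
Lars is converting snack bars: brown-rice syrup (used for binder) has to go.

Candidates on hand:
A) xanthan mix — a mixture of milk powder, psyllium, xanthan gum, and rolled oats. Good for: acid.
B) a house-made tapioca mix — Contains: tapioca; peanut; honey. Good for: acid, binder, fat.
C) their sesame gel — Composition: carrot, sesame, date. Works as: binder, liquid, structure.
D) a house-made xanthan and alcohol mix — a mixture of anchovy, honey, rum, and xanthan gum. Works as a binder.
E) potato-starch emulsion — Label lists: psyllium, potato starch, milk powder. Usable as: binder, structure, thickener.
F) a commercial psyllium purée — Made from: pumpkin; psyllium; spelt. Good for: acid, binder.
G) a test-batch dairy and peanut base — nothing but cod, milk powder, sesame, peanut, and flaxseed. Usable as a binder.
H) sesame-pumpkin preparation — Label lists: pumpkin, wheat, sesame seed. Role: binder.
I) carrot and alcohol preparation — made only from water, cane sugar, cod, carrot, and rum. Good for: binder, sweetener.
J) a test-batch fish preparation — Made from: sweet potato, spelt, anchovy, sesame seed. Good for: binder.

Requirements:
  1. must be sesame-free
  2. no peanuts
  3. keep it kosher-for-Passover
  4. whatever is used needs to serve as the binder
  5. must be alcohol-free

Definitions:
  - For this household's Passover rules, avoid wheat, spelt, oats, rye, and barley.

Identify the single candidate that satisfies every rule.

E

A: not usable as a binder; has rolled oats, so not kosher-for-Passover — reject
B: has peanut, so not peanut-free — out
C: has sesame, so not sesame-free — no
D: has rum, so not alcohol-free — reject
E: only milk powder, potato starch, and psyllium; none excluded — valid
F: has spelt, so not kosher-for-Passover — out
G: has peanut, so not peanut-free; has sesame, so not sesame-free — no
H: has wheat, so not kosher-for-Passover; has sesame seed, so not sesame-free — out
I: has rum, so not alcohol-free — reject
J: has spelt, so not kosher-for-Passover; has sesame seed, so not sesame-free — out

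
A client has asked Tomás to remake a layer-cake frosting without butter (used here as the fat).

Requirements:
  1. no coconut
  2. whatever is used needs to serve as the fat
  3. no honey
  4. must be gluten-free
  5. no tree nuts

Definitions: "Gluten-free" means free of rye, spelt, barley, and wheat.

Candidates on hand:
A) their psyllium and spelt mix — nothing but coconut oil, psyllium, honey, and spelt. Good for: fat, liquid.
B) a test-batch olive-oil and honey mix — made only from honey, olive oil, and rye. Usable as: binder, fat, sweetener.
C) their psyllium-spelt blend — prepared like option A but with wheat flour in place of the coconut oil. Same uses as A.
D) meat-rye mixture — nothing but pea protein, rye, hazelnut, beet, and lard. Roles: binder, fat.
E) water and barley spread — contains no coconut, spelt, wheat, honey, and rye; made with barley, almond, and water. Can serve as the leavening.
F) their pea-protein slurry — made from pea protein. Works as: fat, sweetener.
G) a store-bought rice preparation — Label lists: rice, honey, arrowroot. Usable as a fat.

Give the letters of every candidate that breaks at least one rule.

A: has spelt, so not gluten-free; has honey, so not honey-free (and 1 more) — out
B: has rye, so not gluten-free; has honey, so not honey-free — out
C: has spelt, so not gluten-free; has honey, so not honey-free — no
D: has rye, so not gluten-free; has hazelnut, so not tree-nut-free — out
E: not usable as a fat; has barley, so not gluten-free (and 1 more) — out
F: no honey, no coconut — keep
G: has honey, so not honey-free — no

A, B, C, D, E, G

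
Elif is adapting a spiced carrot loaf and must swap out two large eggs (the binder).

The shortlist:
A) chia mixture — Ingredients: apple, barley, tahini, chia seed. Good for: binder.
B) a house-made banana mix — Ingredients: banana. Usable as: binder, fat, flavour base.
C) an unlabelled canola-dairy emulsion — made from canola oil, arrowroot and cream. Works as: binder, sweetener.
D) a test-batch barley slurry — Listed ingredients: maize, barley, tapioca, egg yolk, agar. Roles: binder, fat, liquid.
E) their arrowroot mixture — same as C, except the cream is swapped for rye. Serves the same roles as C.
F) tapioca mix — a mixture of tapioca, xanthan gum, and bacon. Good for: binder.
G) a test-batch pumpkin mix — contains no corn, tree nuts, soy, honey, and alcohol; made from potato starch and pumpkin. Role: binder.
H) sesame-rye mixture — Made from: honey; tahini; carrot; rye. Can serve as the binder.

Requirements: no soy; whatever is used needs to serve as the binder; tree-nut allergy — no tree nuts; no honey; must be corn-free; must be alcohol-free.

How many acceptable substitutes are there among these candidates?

6

A: all constraints satisfied — valid
B: all constraints satisfied — valid
C: nothing on the exclusion list — keep
D: has maize, so not corn-free — out
E: nothing on the exclusion list — keep
F: all constraints satisfied — OK
G: every rule checks out — valid
H: has honey, so not honey-free — reject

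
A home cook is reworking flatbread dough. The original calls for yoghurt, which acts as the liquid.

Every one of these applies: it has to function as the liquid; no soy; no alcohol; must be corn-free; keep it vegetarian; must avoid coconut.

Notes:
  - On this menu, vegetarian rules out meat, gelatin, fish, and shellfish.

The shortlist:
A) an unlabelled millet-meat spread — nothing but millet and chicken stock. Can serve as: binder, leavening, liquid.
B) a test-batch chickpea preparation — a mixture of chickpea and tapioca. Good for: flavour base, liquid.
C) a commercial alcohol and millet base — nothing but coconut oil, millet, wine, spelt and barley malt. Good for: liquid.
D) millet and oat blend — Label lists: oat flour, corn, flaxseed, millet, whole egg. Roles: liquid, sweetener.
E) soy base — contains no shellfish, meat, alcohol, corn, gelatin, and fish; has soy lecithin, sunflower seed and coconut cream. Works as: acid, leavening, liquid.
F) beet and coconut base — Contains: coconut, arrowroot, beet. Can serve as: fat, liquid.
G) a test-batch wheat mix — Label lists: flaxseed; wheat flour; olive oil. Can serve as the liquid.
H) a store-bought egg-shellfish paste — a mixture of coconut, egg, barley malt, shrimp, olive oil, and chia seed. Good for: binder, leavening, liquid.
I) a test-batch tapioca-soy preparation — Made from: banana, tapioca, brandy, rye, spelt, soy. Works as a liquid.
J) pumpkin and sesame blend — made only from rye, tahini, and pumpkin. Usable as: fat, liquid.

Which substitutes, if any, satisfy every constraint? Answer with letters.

B, G, J

A: has chicken stock, so not vegetarian — out
B: only tapioca and chickpea; none excluded — OK
C: has wine, so not alcohol-free; has coconut oil, so not coconut-free — out
D: has corn, so not corn-free — no
E: has soy lecithin, so not soy-free; has coconut cream, so not coconut-free — out
F: has coconut, so not coconut-free — out
G: works as a liquid, no alcohol, no corn — OK
H: has shrimp, so not vegetarian; has coconut, so not coconut-free — out
I: has brandy, so not alcohol-free; has soy, so not soy-free — no
J: works as a liquid, no coconut, no corn — valid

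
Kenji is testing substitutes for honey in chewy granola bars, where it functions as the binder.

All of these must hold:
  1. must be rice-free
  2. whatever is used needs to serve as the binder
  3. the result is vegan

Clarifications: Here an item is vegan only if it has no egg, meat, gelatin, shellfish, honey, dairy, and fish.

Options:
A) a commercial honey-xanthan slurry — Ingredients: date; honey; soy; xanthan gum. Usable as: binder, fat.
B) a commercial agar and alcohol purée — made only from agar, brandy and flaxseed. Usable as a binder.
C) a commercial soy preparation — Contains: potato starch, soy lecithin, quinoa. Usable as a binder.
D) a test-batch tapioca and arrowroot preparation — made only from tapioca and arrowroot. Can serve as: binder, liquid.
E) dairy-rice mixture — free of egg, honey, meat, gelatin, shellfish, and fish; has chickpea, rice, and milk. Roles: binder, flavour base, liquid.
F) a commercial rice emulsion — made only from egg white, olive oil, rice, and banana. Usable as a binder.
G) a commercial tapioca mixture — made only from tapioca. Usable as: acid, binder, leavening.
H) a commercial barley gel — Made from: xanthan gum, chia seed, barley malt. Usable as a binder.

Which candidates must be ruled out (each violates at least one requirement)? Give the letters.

A, E, F

A: has honey, so not vegan — no
B: only brandy, agar, and flaxseed; none excluded — valid
C: no rice, vegan — OK
D: works as a binder, vegan, no rice — OK
E: has milk, so not vegan; has rice, so not rice-free — reject
F: has egg white, so not vegan; has rice, so not rice-free — reject
G: no rice, vegan — keep
H: every rule checks out — keep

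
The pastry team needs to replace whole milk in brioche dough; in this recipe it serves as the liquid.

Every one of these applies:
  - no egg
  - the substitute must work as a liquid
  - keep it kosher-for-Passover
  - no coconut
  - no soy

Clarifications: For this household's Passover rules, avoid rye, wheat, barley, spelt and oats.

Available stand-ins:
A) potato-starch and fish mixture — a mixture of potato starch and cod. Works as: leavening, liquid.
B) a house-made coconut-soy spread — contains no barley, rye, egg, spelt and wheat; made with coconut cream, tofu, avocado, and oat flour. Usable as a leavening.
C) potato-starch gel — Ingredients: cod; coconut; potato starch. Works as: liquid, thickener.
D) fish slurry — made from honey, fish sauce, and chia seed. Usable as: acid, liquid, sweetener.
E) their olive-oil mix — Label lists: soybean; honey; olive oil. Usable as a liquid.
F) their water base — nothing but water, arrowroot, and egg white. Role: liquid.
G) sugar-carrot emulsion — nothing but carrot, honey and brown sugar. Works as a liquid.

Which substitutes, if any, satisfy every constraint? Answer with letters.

A: nothing on the exclusion list — valid
B: not usable as a liquid; has oat flour, so not kosher-for-Passover (and 2 more) — reject
C: has coconut, so not coconut-free — reject
D: only fish sauce, honey, and chia seed; none excluded — keep
E: has soybean, so not soy-free — reject
F: has egg white, so not egg-free — out
G: works as a liquid, kosher-for-Passover, no egg — OK

A, D, G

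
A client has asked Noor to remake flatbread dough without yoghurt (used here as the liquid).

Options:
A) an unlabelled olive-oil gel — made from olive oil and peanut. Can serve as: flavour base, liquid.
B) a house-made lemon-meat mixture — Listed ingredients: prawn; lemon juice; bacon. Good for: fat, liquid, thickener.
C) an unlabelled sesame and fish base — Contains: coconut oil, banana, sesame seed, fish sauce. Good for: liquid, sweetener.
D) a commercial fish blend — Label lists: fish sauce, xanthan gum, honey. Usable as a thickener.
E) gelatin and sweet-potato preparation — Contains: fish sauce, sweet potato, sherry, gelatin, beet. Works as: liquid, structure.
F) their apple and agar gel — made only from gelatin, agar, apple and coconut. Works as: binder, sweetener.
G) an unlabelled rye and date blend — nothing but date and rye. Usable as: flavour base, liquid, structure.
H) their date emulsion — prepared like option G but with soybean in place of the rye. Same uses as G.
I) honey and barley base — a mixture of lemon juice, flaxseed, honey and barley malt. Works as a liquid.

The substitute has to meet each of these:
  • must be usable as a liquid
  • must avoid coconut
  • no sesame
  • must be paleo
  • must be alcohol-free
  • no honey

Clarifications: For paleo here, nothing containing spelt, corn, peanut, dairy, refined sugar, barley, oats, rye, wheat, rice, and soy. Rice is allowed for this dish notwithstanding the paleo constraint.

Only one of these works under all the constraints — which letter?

A: has peanut, so not paleo — no
B: only bacon, prawn and lemon juice; none excluded — keep
C: has sesame seed, so not sesame-free; has coconut oil, so not coconut-free — reject
D: not usable as a liquid; has honey, so not honey-free — out
E: has sherry, so not alcohol-free — reject
F: not usable as a liquid; has coconut, so not coconut-free — no
G: has rye, so not paleo — reject
H: has soybean, so not paleo — no
I: has barley malt, so not paleo; has honey, so not honey-free — reject

B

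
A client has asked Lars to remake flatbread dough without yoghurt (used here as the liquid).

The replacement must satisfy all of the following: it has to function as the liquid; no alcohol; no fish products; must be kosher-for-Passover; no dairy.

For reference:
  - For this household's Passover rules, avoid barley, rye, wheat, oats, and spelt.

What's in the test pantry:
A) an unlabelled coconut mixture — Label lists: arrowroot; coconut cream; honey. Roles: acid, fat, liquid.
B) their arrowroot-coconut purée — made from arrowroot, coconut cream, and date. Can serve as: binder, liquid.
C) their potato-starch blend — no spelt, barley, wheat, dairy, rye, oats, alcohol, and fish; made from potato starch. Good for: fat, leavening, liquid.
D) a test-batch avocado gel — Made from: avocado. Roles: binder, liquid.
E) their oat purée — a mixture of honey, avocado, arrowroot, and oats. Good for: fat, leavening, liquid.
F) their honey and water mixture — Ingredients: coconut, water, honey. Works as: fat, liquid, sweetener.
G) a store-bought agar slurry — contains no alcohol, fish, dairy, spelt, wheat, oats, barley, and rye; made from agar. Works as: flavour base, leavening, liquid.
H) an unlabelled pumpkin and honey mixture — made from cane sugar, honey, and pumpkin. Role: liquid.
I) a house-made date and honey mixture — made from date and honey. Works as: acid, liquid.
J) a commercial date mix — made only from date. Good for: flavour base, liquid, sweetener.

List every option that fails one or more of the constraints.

E

A: no fish, no dairy — OK
B: only coconut cream, date and arrowroot; none excluded — OK
C: works as a liquid, no fish, no dairy — valid
D: kosher-for-Passover, no dairy — keep
E: has oats, so not kosher-for-Passover — out
F: only coconut, honey, and water; none excluded — valid
G: nothing on the exclusion list — valid
H: all constraints satisfied — OK
I: only honey and date; none excluded — keep
J: only date; none excluded — valid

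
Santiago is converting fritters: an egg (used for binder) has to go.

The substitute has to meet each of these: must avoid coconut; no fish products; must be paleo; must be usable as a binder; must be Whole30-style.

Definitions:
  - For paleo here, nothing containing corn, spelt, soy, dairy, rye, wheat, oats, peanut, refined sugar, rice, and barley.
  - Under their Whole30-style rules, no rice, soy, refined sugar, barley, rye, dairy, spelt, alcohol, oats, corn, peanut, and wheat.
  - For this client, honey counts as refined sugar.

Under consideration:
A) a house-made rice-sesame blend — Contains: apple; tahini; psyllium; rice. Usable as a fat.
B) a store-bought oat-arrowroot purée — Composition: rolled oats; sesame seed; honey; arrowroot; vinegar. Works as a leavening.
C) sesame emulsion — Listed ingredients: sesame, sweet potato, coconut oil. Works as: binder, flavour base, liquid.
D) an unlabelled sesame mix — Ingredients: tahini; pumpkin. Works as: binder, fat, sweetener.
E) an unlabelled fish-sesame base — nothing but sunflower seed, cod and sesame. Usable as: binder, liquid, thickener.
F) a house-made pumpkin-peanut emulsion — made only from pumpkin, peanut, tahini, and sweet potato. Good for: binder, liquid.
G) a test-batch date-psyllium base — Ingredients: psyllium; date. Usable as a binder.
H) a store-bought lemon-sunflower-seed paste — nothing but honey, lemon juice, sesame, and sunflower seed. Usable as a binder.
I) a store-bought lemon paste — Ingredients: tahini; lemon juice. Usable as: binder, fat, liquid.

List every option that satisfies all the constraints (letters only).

D, G, I

A: not usable as a binder; has rice, so not paleo (and 1 more) — reject
B: not usable as a binder; has honey, so not paleo (and 1 more) — out
C: has coconut oil, so not coconut-free — out
D: nothing on the exclusion list — keep
E: has cod, so not fish-free — out
F: has peanut, so not paleo; has peanut, so not Whole30-style — reject
G: works as a binder, Whole30-style, paleo — keep
H: has honey, so not paleo; has honey, so not Whole30-style — no
I: only tahini and lemon juice; none excluded — keep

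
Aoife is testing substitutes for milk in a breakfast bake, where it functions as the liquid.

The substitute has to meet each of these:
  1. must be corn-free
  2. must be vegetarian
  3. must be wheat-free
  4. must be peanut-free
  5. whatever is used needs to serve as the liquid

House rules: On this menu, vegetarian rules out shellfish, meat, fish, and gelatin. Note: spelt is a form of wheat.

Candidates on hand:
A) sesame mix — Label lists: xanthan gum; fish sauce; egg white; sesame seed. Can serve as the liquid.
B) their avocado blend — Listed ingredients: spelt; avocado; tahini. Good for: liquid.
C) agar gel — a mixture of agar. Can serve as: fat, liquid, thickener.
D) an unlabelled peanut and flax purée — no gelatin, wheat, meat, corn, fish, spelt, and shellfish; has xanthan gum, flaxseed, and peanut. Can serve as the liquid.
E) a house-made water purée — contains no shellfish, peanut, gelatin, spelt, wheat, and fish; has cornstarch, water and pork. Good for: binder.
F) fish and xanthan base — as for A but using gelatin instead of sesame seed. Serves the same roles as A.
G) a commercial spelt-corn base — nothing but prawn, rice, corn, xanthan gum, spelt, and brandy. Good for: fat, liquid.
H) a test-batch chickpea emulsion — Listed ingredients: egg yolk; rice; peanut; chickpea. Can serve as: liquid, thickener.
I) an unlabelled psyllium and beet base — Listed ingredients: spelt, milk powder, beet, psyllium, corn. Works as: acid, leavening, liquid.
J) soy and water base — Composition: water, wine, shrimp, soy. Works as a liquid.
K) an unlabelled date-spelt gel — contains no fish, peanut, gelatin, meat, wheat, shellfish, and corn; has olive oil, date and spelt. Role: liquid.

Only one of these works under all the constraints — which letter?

A: has fish sauce, so not vegetarian — no
B: has spelt, so not wheat-free — out
C: vegetarian, wheat-free — valid
D: has peanut, so not peanut-free — reject
E: not usable as a liquid; has pork, so not vegetarian (and 1 more) — reject
F: has fish sauce, so not vegetarian — out
G: has prawn, so not vegetarian; has spelt, so not wheat-free (and 1 more) — reject
H: has peanut, so not peanut-free — out
I: has spelt, so not wheat-free; has corn, so not corn-free — out
J: has shrimp, so not vegetarian — reject
K: has spelt, so not wheat-free — no

C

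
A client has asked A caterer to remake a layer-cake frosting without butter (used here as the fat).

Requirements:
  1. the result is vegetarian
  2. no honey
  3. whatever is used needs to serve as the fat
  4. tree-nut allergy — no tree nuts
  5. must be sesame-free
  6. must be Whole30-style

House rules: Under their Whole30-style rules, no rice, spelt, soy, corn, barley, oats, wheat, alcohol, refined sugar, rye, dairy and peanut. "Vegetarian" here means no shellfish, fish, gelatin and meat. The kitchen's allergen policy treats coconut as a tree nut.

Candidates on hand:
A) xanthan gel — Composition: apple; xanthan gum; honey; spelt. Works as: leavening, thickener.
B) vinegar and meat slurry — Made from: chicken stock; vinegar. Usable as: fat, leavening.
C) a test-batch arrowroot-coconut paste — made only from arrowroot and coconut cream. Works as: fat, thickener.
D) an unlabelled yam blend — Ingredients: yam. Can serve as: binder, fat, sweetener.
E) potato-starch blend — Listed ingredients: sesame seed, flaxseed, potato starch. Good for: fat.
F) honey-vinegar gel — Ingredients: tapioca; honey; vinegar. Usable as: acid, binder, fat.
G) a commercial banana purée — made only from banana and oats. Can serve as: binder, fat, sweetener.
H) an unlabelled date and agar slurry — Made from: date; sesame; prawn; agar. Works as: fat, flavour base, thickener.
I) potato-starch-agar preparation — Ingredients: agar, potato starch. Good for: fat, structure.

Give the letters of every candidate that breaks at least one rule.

A: not usable as a fat; has spelt, so not Whole30-style (and 1 more) — no
B: has chicken stock, so not vegetarian — out
C: has coconut cream, so not tree-nut-free — out
D: every rule checks out — keep
E: has sesame seed, so not sesame-free — reject
F: has honey, so not honey-free — reject
G: has oats, so not Whole30-style — reject
H: has prawn, so not vegetarian; has sesame, so not sesame-free — no
I: only potato starch and agar; none excluded — keep

A, B, C, E, F, G, H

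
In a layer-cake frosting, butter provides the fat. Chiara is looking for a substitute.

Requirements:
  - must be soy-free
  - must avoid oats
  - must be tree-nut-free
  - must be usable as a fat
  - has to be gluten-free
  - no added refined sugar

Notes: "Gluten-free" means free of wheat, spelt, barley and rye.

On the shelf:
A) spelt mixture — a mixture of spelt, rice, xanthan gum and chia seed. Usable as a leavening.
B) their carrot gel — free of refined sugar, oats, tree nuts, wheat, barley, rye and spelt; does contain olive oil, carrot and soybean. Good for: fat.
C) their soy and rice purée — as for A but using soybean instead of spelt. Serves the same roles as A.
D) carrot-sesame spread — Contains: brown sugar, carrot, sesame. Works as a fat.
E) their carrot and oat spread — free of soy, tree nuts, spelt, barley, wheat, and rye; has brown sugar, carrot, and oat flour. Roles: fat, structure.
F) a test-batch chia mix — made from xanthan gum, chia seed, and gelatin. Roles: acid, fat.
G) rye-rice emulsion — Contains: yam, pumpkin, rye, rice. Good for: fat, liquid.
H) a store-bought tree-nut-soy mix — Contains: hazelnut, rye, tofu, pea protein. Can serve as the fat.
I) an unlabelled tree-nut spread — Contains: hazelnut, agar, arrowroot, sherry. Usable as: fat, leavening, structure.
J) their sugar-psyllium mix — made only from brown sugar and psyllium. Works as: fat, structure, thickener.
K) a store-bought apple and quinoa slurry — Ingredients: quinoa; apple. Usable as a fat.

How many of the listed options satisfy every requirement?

2

A: not usable as a fat; has spelt, so not gluten-free — out
B: has soybean, so not soy-free — reject
C: not usable as a fat; has soybean, so not soy-free — out
D: has brown sugar, so not no-added-sugar — reject
E: has brown sugar, so not no-added-sugar; has oat flour, so not oat-free — out
F: all constraints satisfied — valid
G: has rye, so not gluten-free — reject
H: has rye, so not gluten-free; has tofu, so not soy-free (and 1 more) — reject
I: has hazelnut, so not tree-nut-free — out
J: has brown sugar, so not no-added-sugar — out
K: only apple and quinoa; none excluded — OK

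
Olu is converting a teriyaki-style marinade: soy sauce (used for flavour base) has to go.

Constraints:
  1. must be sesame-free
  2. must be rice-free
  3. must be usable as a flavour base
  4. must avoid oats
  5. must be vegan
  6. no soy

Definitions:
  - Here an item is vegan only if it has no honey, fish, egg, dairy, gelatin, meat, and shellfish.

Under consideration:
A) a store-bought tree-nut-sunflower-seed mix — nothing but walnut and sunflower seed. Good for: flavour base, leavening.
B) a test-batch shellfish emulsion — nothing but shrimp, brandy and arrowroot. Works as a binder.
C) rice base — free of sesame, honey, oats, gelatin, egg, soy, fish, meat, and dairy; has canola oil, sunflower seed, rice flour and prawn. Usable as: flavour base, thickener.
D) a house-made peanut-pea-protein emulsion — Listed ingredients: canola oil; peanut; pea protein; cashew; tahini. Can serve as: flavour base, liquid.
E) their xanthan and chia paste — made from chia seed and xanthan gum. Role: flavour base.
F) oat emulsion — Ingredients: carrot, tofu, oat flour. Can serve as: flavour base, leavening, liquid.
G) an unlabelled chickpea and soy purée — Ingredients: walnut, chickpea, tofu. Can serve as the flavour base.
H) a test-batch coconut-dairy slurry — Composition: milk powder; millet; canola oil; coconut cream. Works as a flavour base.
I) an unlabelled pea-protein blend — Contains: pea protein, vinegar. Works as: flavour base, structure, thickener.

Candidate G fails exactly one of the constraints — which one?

soy-free

usable as a flavour base: satisfied
vegan: satisfied
rice-free: satisfied
sesame-free: satisfied
oat-free: satisfied
soy-free: has tofu — fails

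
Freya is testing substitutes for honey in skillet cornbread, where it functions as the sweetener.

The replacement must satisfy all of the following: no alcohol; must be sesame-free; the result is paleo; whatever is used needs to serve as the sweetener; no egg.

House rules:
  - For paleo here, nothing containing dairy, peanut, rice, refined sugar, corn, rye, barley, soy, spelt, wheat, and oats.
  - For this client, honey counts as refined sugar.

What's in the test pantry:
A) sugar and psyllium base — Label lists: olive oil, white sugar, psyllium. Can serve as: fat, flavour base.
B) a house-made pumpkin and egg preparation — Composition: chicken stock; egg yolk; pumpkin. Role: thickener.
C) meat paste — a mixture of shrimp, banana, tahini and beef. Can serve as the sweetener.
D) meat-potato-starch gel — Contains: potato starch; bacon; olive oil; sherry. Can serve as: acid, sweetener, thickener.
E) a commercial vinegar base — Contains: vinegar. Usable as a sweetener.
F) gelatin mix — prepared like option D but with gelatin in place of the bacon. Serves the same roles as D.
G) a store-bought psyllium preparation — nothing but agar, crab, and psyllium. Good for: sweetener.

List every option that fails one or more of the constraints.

A: not usable as a sweetener; has white sugar, so not paleo — reject
B: not usable as a sweetener; has egg yolk, so not egg-free — reject
C: has tahini, so not sesame-free — out
D: has sherry, so not alcohol-free — no
E: every rule checks out — keep
F: has sherry, so not alcohol-free — out
G: only crab, agar, and psyllium; none excluded — keep

A, B, C, D, F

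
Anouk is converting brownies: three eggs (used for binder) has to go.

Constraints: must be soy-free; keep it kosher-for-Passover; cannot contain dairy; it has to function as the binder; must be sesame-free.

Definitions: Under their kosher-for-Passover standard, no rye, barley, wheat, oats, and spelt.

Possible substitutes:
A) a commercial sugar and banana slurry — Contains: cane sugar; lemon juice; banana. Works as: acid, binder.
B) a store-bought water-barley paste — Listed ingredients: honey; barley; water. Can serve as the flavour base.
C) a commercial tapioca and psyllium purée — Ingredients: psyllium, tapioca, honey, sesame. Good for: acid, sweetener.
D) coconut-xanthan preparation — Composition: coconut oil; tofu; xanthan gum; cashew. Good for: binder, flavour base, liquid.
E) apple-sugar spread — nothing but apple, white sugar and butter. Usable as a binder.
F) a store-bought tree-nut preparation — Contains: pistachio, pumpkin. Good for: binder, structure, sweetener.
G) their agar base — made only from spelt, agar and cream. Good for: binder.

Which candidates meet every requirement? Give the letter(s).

A, F

A: only cane sugar, banana and lemon juice; none excluded — keep
B: not usable as a binder; has barley, so not kosher-for-Passover — out
C: not usable as a binder; has sesame, so not sesame-free — no
D: has tofu, so not soy-free — reject
E: has butter, so not dairy-free — no
F: every rule checks out — OK
G: has spelt, so not kosher-for-Passover; has cream, so not dairy-free — no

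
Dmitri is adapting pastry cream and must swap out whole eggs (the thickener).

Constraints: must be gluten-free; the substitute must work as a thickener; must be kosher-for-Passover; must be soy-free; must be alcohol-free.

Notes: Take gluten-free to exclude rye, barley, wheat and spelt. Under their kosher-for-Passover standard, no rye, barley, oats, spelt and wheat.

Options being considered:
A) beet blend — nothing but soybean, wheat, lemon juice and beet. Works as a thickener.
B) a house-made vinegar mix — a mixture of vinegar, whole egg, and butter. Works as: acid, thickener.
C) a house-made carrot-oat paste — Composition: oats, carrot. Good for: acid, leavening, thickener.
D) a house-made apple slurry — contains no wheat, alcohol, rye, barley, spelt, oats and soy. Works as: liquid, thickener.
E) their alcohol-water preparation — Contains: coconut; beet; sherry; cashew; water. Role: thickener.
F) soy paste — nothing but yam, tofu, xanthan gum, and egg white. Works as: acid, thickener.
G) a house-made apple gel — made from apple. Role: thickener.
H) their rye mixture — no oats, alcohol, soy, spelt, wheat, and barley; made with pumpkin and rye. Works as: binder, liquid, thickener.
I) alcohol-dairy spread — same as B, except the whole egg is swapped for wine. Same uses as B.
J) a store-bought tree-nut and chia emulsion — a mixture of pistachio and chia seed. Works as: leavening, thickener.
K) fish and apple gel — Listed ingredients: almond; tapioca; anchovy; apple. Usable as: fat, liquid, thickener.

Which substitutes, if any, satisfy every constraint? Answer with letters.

B, D, G, J, K

A: has wheat, so not gluten-free; has wheat, so not kosher-for-Passover (and 1 more) — no
B: nothing on the exclusion list — valid
C: has oats, so not kosher-for-Passover — no
D: kosher-for-Passover, no soy — valid
E: has sherry, so not alcohol-free — no
F: has tofu, so not soy-free — out
G: all constraints satisfied — valid
H: has rye, so not gluten-free; has rye, so not kosher-for-Passover — out
I: has wine, so not alcohol-free — reject
J: only pistachio and chia seed; none excluded — keep
K: works as a thickener, gluten-free, no alcohol — keep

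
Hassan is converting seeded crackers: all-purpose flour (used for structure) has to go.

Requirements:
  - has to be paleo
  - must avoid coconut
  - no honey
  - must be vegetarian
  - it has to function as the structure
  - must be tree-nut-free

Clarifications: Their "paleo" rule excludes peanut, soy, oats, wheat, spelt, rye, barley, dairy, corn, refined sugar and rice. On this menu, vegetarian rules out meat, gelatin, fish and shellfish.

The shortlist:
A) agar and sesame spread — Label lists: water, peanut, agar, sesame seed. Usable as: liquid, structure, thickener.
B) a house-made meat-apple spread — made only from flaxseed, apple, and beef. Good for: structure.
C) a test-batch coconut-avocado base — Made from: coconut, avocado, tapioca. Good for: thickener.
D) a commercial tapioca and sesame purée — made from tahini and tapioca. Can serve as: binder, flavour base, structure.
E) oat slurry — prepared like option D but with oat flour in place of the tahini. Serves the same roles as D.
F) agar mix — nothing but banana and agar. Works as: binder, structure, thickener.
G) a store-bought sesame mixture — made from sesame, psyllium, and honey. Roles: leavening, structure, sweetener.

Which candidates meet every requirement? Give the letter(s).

A: has peanut, so not paleo — reject
B: has beef, so not vegetarian — no
C: not usable as a structure; has coconut, so not coconut-free — no
D: only tahini and tapioca; none excluded — keep
E: has oat flour, so not paleo — no
F: only banana and agar; none excluded — OK
G: has honey, so not honey-free — reject

D, F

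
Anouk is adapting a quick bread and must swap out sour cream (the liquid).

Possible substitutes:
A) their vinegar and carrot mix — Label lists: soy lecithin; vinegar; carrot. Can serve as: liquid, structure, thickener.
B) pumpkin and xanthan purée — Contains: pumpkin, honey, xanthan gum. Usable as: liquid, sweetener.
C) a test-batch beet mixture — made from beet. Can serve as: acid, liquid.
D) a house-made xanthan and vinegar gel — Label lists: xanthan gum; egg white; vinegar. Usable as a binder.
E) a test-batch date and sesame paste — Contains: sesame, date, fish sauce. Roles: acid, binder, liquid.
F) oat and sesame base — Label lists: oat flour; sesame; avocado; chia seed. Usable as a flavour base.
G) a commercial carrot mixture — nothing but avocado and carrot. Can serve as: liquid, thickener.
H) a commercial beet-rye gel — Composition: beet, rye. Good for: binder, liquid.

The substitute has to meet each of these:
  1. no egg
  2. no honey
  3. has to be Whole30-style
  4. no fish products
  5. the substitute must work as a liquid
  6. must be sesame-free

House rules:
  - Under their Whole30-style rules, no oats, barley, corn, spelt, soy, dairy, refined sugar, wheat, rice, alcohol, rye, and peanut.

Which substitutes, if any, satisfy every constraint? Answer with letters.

C, G

A: has soy lecithin, so not Whole30-style — no
B: has honey, so not honey-free — out
C: all constraints satisfied — keep
D: not usable as a liquid; has egg white, so not egg-free — out
E: has fish sauce, so not fish-free; has sesame, so not sesame-free — reject
F: not usable as a liquid; has oat flour, so not Whole30-style (and 1 more) — out
G: works as a liquid, no fish, Whole30-style — keep
H: has rye, so not Whole30-style — no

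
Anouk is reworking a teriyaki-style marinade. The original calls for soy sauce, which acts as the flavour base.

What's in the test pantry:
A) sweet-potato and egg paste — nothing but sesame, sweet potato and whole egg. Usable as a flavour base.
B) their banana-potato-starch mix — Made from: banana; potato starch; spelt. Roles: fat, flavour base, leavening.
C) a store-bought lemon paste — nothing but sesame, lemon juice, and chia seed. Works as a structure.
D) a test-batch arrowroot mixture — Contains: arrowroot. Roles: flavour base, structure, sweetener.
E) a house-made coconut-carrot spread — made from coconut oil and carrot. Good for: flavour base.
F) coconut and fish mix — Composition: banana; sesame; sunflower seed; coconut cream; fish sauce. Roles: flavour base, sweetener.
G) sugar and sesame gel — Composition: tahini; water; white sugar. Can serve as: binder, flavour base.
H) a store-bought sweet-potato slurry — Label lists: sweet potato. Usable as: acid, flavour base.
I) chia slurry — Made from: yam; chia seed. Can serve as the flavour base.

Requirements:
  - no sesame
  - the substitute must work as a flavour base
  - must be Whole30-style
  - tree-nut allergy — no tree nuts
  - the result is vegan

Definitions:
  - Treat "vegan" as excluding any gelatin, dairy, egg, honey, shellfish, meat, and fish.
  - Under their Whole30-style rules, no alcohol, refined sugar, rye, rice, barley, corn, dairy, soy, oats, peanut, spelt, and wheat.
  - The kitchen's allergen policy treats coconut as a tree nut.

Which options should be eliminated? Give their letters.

A, B, C, E, F, G

A: has whole egg, so not vegan; has sesame, so not sesame-free — out
B: has spelt, so not Whole30-style — reject
C: not usable as a flavour base; has sesame, so not sesame-free — out
D: every rule checks out — keep
E: has coconut oil, so not tree-nut-free — out
F: has fish sauce, so not vegan; has sesame, so not sesame-free (and 1 more) — reject
G: has white sugar, so not Whole30-style; has tahini, so not sesame-free — no
H: every rule checks out — OK
I: all constraints satisfied — valid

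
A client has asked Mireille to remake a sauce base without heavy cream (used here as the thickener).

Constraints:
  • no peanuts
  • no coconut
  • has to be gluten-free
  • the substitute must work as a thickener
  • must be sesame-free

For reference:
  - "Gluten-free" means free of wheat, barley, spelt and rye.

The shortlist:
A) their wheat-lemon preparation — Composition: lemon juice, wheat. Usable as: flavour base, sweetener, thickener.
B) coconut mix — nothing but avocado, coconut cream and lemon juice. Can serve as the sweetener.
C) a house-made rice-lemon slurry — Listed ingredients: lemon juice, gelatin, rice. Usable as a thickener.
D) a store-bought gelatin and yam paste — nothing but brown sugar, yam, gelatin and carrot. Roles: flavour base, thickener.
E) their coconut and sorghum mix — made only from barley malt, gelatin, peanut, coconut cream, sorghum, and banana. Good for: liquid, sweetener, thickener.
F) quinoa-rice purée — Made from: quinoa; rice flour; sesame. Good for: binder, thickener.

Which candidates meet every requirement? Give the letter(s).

C, D

A: has wheat, so not gluten-free — no
B: not usable as a thickener; has coconut cream, so not coconut-free — out
C: every rule checks out — valid
D: works as a thickener, gluten-free, no coconut — valid
E: has barley malt, so not gluten-free; has coconut cream, so not coconut-free (and 1 more) — reject
F: has sesame, so not sesame-free — reject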